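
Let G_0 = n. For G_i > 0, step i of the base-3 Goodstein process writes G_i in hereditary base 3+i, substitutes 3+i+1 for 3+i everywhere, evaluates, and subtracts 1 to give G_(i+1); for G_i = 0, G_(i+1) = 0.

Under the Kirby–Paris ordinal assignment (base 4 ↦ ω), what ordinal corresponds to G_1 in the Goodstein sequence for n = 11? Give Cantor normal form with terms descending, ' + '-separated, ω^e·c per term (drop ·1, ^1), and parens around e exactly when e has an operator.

i=0: 11 = 3^2 + 2 (b=3); 3→4: 4^2 + 2 = 18; 18−1 = 17
i=1: 17 = 4^2 + 1 (b=4); 4→5: 5^2 + 1 = 26; 26−1 = 25

ω^2 + 1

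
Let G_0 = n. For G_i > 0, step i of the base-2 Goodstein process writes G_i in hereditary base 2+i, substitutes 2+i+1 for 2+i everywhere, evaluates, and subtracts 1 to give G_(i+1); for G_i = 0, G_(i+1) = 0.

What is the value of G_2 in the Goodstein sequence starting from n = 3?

3 —HB2→ 2 + 1 —bump→ 3 + 1 = 4 —(−1)→ 3
3 —HB3→ 3 —bump→ 4 = 4 —(−1)→ 3
3 —HB4→ 3 —bump→ 3 = 3 —(−1)→ 2

3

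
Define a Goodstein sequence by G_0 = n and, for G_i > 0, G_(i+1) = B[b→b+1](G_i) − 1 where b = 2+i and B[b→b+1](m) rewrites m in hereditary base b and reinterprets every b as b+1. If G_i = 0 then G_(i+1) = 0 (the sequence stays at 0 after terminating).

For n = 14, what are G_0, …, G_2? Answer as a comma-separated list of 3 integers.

G_0 = 14. HB_2(14) = 2^(2 + 1) + 2^2 + 2. Bump = 111. G_1 = 110.
G_1 = 110. HB_3(110) = 3^(3 + 1) + 3^3 + 2. Bump = 1282. G_2 = 1281.

14, 110, 1281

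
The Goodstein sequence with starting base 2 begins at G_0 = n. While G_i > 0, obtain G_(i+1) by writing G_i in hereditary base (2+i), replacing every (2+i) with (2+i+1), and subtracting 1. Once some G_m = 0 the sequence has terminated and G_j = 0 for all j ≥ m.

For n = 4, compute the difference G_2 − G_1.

15

base 2: 4 = 2^2; at 3: 3^3 = 27; next = 26
base 3: 26 = 2·3^2 + 2·3 + 2; at 4: 2·4^2 + 2·4 + 2 = 42; next = 41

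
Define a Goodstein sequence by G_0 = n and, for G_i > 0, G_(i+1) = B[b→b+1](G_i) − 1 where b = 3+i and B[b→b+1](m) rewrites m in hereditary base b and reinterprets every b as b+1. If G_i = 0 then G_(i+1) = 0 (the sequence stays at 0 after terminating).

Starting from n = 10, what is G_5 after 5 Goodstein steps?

33

[0] 10 ≡ 3^2 + 1 (base 3). Lift 4: 17. −1: 16.
[1] 16 ≡ 4^2 (base 4). Lift 5: 25. −1: 24.
[2] 24 ≡ 4·5 + 4 (base 5). Lift 6: 28. −1: 27.
[3] 27 ≡ 4·6 + 3 (base 6). Lift 7: 31. −1: 30.
[4] 30 ≡ 4·7 + 2 (base 7). Lift 8: 34. −1: 33.
[5] 33 ≡ 4·8 + 1 (base 8). Lift 9: 37. −1: 36.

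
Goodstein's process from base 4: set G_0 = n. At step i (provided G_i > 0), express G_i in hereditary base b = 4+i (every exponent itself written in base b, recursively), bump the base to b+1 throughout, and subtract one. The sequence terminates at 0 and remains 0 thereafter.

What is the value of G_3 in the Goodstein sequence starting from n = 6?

6

[0] 6 ≡ 4 + 2 (base 4). Lift 5: 7. −1: 6.
[1] 6 ≡ 5 + 1 (base 5). Lift 6: 7. −1: 6.
[2] 6 ≡ 6 (base 6). Lift 7: 7. −1: 6.
[3] 6 ≡ 6 (base 7). Lift 8: 6. −1: 5.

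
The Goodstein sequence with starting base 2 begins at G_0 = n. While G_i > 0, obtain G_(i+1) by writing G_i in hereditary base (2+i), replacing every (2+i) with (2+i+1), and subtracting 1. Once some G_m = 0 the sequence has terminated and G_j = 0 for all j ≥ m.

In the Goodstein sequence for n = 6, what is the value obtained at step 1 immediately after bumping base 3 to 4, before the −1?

6 —HB2→ 2^2 + 2 —bump→ 3^3 + 3 = 30 —(−1)→ 29
29 —HB3→ 3^3 + 2 —bump→ 4^4 + 2 = 258 —(−1)→ 257

258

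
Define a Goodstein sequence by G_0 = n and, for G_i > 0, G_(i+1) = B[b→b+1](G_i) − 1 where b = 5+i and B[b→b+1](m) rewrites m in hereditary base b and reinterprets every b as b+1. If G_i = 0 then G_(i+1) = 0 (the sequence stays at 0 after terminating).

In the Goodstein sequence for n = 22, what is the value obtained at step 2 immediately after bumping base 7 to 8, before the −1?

32

G_0=22  [base 5] 4·5 + 2  →[5↦6]→  4·6 + 2 = 26  −1 ⇒ G_1=25
G_1=25  [base 6] 4·6 + 1  →[6↦7]→  4·7 + 1 = 29  −1 ⇒ G_2=28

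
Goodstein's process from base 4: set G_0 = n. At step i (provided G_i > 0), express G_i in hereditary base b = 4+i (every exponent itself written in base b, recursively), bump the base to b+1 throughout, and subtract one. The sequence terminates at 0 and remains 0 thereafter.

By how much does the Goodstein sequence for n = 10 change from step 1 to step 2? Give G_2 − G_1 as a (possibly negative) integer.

step 0: 10 = 2·4 + 2; sub 5 for 4: 2·5 + 2; = 12; G_1 = 12−1 = 11
step 1: 11 = 2·5 + 1; sub 6 for 5: 2·6 + 1; = 13; G_2 = 13−1 = 12

1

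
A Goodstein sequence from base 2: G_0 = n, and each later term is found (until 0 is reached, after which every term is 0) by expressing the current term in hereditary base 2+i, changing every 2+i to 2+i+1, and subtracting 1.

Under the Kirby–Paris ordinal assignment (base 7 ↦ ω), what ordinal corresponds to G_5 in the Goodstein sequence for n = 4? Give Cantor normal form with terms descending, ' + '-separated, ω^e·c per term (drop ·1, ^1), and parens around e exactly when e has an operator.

ω^2·2 + ω + 4

G_0=4  [base 2] 2^2  →[2↦3]→  3^3 = 27  −1 ⇒ G_1=26
G_1=26  [base 3] 2·3^2 + 2·3 + 2  →[3↦4]→  2·4^2 + 2·4 + 2 = 42  −1 ⇒ G_2=41
G_2=41  [base 4] 2·4^2 + 2·4 + 1  →[4↦5]→  2·5^2 + 2·5 + 1 = 61  −1 ⇒ G_3=60
G_3=60  [base 5] 2·5^2 + 2·5  →[5↦6]→  2·6^2 + 2·6 = 84  −1 ⇒ G_4=83
G_4=83  [base 6] 2·6^2 + 6 + 5  →[6↦7]→  2·7^2 + 7 + 5 = 110  −1 ⇒ G_5=109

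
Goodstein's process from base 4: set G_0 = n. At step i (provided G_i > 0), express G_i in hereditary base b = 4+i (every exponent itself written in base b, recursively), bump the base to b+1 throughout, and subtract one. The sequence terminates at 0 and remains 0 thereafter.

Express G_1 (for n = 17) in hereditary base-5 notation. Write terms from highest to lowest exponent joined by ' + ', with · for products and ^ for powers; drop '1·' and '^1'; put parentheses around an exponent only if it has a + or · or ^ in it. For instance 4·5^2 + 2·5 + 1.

17 —HB4→ 4^2 + 1 —bump→ 5^2 + 1 = 26 —(−1)→ 25
25 —HB5→ 5^2 —bump→ 6^2 = 36 —(−1)→ 35

5^2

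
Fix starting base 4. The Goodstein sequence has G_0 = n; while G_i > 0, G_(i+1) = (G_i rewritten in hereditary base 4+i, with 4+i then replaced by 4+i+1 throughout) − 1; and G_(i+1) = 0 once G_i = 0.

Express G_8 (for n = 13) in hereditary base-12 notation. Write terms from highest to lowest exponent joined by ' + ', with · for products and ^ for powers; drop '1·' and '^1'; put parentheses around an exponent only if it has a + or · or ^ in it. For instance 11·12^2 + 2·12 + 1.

(0) 13|_4 = 3·4 + 1 ↦ 3·5 + 1|_5 = 16 ⇒ 15
(1) 15|_5 = 3·5 ↦ 3·6|_6 = 18 ⇒ 17
(2) 17|_6 = 2·6 + 5 ↦ 2·7 + 5|_7 = 19 ⇒ 18
(3) 18|_7 = 2·7 + 4 ↦ 2·8 + 4|_8 = 20 ⇒ 19
(4) 19|_8 = 2·8 + 3 ↦ 2·9 + 3|_9 = 21 ⇒ 20
(5) 20|_9 = 2·9 + 2 ↦ 2·10 + 2|_10 = 22 ⇒ 21
(6) 21|_10 = 2·10 + 1 ↦ 2·11 + 1|_11 = 23 ⇒ 22
(7) 22|_11 = 2·11 ↦ 2·12|_12 = 24 ⇒ 23
(8) 23|_12 = 12 + 11 ↦ 13 + 11|_13 = 24 ⇒ 23

12 + 11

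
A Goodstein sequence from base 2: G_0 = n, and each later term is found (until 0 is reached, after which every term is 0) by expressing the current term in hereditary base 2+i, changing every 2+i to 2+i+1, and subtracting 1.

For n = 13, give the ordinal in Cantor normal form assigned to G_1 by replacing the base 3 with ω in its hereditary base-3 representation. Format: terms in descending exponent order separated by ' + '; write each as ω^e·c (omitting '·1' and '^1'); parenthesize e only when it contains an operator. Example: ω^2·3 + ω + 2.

ω^(ω + 1) + ω^ω

(0) 13|_2 = 2^(2 + 1) + 2^2 + 1 ↦ 3^(3 + 1) + 3^3 + 1|_3 = 109 ⇒ 108
(1) 108|_3 = 3^(3 + 1) + 3^3 ↦ 4^(4 + 1) + 4^4|_4 = 1280 ⇒ 1279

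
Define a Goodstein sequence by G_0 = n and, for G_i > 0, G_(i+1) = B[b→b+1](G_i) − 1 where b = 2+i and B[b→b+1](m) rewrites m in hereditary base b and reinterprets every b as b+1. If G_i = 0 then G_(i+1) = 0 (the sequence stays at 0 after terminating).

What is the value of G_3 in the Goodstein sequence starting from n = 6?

3125

G_0=6  [base 2] 2^2 + 2  →[2↦3]→  3^3 + 3 = 30  −1 ⇒ G_1=29
G_1=29  [base 3] 3^3 + 2  →[3↦4]→  4^4 + 2 = 258  −1 ⇒ G_2=257
G_2=257  [base 4] 4^4 + 1  →[4↦5]→  5^5 + 1 = 3126  −1 ⇒ G_3=3125
G_3=3125  [base 5] 5^5  →[5↦6]→  6^6 = 46656  −1 ⇒ G_4=46655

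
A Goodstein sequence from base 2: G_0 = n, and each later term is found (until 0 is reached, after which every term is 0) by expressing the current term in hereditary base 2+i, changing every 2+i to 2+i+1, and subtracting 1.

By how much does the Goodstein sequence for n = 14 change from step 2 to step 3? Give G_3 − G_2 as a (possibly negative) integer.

17469

(0) 14|_2 = 2^(2 + 1) + 2^2 + 2 ↦ 3^(3 + 1) + 3^3 + 3|_3 = 111 ⇒ 110
(1) 110|_3 = 3^(3 + 1) + 3^3 + 2 ↦ 4^(4 + 1) + 4^4 + 2|_4 = 1282 ⇒ 1281
(2) 1281|_4 = 4^(4 + 1) + 4^4 + 1 ↦ 5^(5 + 1) + 5^5 + 1|_5 = 18751 ⇒ 18750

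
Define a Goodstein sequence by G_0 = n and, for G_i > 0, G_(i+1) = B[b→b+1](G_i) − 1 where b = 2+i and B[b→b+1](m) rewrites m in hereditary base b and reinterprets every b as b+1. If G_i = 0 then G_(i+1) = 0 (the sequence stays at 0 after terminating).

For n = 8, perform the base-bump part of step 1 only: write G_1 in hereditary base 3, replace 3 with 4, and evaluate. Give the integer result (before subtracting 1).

i=0: 8 = 2^(2 + 1) (b=2); 2→3: 3^(3 + 1) = 81; 81−1 = 80
i=1: 80 = 2·3^3 + 2·3^2 + 2·3 + 2 (b=3); 3→4: 2·4^4 + 2·4^2 + 2·4 + 2 = 554; 554−1 = 553

554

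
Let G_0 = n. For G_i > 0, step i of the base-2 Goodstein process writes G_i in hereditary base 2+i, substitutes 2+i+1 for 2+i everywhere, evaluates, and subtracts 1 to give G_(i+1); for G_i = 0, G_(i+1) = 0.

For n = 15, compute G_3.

i=0: 15 = 2^(2 + 1) + 2^2 + 2 + 1 (b=2); 2→3: 3^(3 + 1) + 3^3 + 3 + 1 = 112; 112−1 = 111
i=1: 111 = 3^(3 + 1) + 3^3 + 3 (b=3); 3→4: 4^(4 + 1) + 4^4 + 4 = 1284; 1284−1 = 1283
i=2: 1283 = 4^(4 + 1) + 4^4 + 3 (b=4); 4→5: 5^(5 + 1) + 5^5 + 3 = 18753; 18753−1 = 18752
i=3: 18752 = 5^(5 + 1) + 5^5 + 2 (b=5); 5→6: 6^(6 + 1) + 6^6 + 2 = 326594; 326594−1 = 326593

18752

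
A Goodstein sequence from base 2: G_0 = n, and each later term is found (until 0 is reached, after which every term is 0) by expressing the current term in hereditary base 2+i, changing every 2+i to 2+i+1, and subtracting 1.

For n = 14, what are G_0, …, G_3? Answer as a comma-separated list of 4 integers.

G_0=14  [base 2] 2^(2 + 1) + 2^2 + 2  →[2↦3]→  3^(3 + 1) + 3^3 + 3 = 111  −1 ⇒ G_1=110
G_1=110  [base 3] 3^(3 + 1) + 3^3 + 2  →[3↦4]→  4^(4 + 1) + 4^4 + 2 = 1282  −1 ⇒ G_2=1281
G_2=1281  [base 4] 4^(4 + 1) + 4^4 + 1  →[4↦5]→  5^(5 + 1) + 5^5 + 1 = 18751  −1 ⇒ G_3=18750

14, 110, 1281, 18750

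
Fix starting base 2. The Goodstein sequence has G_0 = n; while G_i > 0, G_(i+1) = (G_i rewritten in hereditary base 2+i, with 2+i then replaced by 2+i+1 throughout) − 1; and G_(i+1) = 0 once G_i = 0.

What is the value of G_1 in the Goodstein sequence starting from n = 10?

i=0: 10 = 2^(2 + 1) + 2 (b=2); 2→3: 3^(3 + 1) + 3 = 84; 84−1 = 83
i=1: 83 = 3^(3 + 1) + 2 (b=3); 3→4: 4^(4 + 1) + 2 = 1026; 1026−1 = 1025

83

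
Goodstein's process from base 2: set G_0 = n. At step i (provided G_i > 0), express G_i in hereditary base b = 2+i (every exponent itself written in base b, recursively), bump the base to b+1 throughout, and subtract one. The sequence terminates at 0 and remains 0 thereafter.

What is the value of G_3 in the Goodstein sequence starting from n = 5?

[0] 5 ≡ 2^2 + 1 (base 2). Lift 3: 28. −1: 27.
[1] 27 ≡ 3^3 (base 3). Lift 4: 256. −1: 255.
[2] 255 ≡ 3·4^3 + 3·4^2 + 3·4 + 3 (base 4). Lift 5: 468. −1: 467.
[3] 467 ≡ 3·5^3 + 3·5^2 + 3·5 + 2 (base 5). Lift 6: 776. −1: 775.

467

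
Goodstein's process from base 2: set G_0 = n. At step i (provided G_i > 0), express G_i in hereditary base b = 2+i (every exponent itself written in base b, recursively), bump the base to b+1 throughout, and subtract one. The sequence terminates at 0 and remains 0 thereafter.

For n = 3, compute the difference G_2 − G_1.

0

3 —HB2→ 2 + 1 —bump→ 3 + 1 = 4 —(−1)→ 3
3 —HB3→ 3 —bump→ 4 = 4 —(−1)→ 3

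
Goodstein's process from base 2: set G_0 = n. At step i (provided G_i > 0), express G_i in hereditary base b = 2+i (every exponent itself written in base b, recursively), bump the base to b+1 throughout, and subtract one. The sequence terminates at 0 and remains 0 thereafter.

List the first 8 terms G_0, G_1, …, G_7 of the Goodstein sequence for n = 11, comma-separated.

11 —HB2→ 2^(2 + 1) + 2 + 1 —bump→ 3^(3 + 1) + 3 + 1 = 85 —(−1)→ 84
84 —HB3→ 3^(3 + 1) + 3 —bump→ 4^(4 + 1) + 4 = 1028 —(−1)→ 1027
1027 —HB4→ 4^(4 + 1) + 3 —bump→ 5^(5 + 1) + 3 = 15628 —(−1)→ 15627
15627 —HB5→ 5^(5 + 1) + 2 —bump→ 6^(6 + 1) + 2 = 279938 —(−1)→ 279937
279937 —HB6→ 6^(6 + 1) + 1 —bump→ 7^(7 + 1) + 1 = 5764802 —(−1)→ 5764801
5764801 —HB7→ 7^(7 + 1) —bump→ 8^(8 + 1) = 134217728 —(−1)→ 134217727
134217727 —HB8→ 7·8^8 + 7·8^7 + 7·8^6 + 7·8^5 + 7·8^4 + 7·8^3 + 7·8^2 + 7·8 + 7 —bump→ 7·9^9 + 7·9^7 + 7·9^6 + 7·9^5 + 7·9^4 + 7·9^3 + 7·9^2 + 7·9 + 7 = 2749609303 —(−1)→ 2749609302

11, 84, 1027, 15627, 279937, 5764801, 134217727, 2749609302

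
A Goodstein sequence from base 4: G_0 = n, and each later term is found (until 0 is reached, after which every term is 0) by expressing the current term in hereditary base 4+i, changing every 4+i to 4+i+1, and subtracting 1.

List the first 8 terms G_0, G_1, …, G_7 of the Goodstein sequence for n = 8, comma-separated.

i=0: 8 = 2·4 (b=4); 4→5: 2·5 = 10; 10−1 = 9
i=1: 9 = 5 + 4 (b=5); 5→6: 6 + 4 = 10; 10−1 = 9
i=2: 9 = 6 + 3 (b=6); 6→7: 7 + 3 = 10; 10−1 = 9
i=3: 9 = 7 + 2 (b=7); 7→8: 8 + 2 = 10; 10−1 = 9
i=4: 9 = 8 + 1 (b=8); 8→9: 9 + 1 = 10; 10−1 = 9
i=5: 9 = 9 (b=9); 9→10: 10 = 10; 10−1 = 9
i=6: 9 = 9 (b=10); 10→11: 9 = 9; 9−1 = 8

8, 9, 9, 9, 9, 9, 9, 8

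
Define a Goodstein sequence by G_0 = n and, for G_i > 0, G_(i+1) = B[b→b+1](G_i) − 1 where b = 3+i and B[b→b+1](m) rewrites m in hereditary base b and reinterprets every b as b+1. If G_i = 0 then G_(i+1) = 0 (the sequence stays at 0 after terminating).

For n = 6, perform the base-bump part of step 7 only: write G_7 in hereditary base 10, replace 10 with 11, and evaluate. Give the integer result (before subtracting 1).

5

G_0 = 6. HB_3(6) = 2·3. Bump = 8. G_1 = 7.
G_1 = 7. HB_4(7) = 4 + 3. Bump = 8. G_2 = 7.
G_2 = 7. HB_5(7) = 5 + 2. Bump = 8. G_3 = 7.
G_3 = 7. HB_6(7) = 6 + 1. Bump = 8. G_4 = 7.
G_4 = 7. HB_7(7) = 7. Bump = 8. G_5 = 7.
G_5 = 7. HB_8(7) = 7. Bump = 7. G_6 = 6.
G_6 = 6. HB_9(6) = 6. Bump = 6. G_7 = 5.
G_7 = 5. HB_10(5) = 5. Bump = 5. G_8 = 4.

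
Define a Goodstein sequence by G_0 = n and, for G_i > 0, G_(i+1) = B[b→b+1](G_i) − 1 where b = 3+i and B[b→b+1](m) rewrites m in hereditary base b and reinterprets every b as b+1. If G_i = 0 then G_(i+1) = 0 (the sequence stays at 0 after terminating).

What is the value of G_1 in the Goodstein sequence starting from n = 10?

step 0: 10 = 3^2 + 1; sub 4 for 3: 4^2 + 1; = 17; G_1 = 17−1 = 16
step 1: 16 = 4^2; sub 5 for 4: 5^2; = 25; G_2 = 25−1 = 24

16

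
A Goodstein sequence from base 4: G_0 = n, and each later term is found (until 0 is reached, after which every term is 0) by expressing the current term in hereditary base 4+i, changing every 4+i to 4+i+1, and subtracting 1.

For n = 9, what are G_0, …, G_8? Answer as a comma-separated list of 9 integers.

base 4: 9 = 2·4 + 1; at 5: 2·5 + 1 = 11; next = 10
base 5: 10 = 2·5; at 6: 2·6 = 12; next = 11
base 6: 11 = 6 + 5; at 7: 7 + 5 = 12; next = 11
base 7: 11 = 7 + 4; at 8: 8 + 4 = 12; next = 11
base 8: 11 = 8 + 3; at 9: 9 + 3 = 12; next = 11
base 9: 11 = 9 + 2; at 10: 10 + 2 = 12; next = 11
base 10: 11 = 10 + 1; at 11: 11 + 1 = 12; next = 11
base 11: 11 = 11; at 12: 12 = 12; next = 11

9, 10, 11, 11, 11, 11, 11, 11, 11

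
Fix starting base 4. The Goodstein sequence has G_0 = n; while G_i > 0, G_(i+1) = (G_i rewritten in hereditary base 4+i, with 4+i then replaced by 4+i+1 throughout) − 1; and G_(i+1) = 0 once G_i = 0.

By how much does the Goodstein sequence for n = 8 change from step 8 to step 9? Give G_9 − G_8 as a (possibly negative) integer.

-1

step 0: 8 = 2·4; sub 5 for 4: 2·5; = 10; G_1 = 10−1 = 9
step 1: 9 = 5 + 4; sub 6 for 5: 6 + 4; = 10; G_2 = 10−1 = 9
step 2: 9 = 6 + 3; sub 7 for 6: 7 + 3; = 10; G_3 = 10−1 = 9
step 3: 9 = 7 + 2; sub 8 for 7: 8 + 2; = 10; G_4 = 10−1 = 9
step 4: 9 = 8 + 1; sub 9 for 8: 9 + 1; = 10; G_5 = 10−1 = 9
step 5: 9 = 9; sub 10 for 9: 10; = 10; G_6 = 10−1 = 9
step 6: 9 = 9; sub 11 for 10: 9; = 9; G_7 = 9−1 = 8
step 7: 8 = 8; sub 12 for 11: 8; = 8; G_8 = 8−1 = 7
step 8: 7 = 7; sub 13 for 12: 7; = 7; G_9 = 7−1 = 6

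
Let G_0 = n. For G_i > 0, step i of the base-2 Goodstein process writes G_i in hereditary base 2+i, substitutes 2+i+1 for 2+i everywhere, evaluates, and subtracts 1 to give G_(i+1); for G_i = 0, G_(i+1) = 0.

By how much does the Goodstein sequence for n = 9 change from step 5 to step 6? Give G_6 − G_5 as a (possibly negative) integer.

i=0: 9 = 2^(2 + 1) + 1 (b=2); 2→3: 3^(3 + 1) + 1 = 82; 82−1 = 81
i=1: 81 = 3^(3 + 1) (b=3); 3→4: 4^(4 + 1) = 1024; 1024−1 = 1023
i=2: 1023 = 3·4^4 + 3·4^3 + 3·4^2 + 3·4 + 3 (b=4); 4→5: 3·5^5 + 3·5^3 + 3·5^2 + 3·5 + 3 = 9843; 9843−1 = 9842
i=3: 9842 = 3·5^5 + 3·5^3 + 3·5^2 + 3·5 + 2 (b=5); 5→6: 3·6^6 + 3·6^3 + 3·6^2 + 3·6 + 2 = 140744; 140744−1 = 140743
i=4: 140743 = 3·6^6 + 3·6^3 + 3·6^2 + 3·6 + 1 (b=6); 6→7: 3·7^7 + 3·7^3 + 3·7^2 + 3·7 + 1 = 2471827; 2471827−1 = 2471826
i=5: 2471826 = 3·7^7 + 3·7^3 + 3·7^2 + 3·7 (b=7); 7→8: 3·8^8 + 3·8^3 + 3·8^2 + 3·8 = 50333400; 50333400−1 = 50333399

47861573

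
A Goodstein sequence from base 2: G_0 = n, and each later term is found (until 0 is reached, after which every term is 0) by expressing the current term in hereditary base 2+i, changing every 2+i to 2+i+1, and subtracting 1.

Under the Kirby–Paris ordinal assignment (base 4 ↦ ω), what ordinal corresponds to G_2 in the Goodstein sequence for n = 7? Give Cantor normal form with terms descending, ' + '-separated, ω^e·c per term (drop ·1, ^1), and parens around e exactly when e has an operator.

ω^ω + 3

step 0: 7 = 2^2 + 2 + 1; sub 3 for 2: 3^3 + 3 + 1; = 31; G_1 = 31−1 = 30
step 1: 30 = 3^3 + 3; sub 4 for 3: 4^4 + 4; = 260; G_2 = 260−1 = 259
step 2: 259 = 4^4 + 3; sub 5 for 4: 5^5 + 3; = 3128; G_3 = 3128−1 = 3127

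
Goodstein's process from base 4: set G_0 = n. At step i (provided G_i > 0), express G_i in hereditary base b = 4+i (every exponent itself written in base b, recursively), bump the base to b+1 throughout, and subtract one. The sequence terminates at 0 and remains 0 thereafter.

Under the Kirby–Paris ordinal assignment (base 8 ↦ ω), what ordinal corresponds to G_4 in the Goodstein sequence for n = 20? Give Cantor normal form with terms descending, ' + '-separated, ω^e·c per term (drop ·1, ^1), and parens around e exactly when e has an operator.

ω^2 + 1

base 4: 20 = 4^2 + 4; at 5: 5^2 + 5 = 30; next = 29
base 5: 29 = 5^2 + 4; at 6: 6^2 + 4 = 40; next = 39
base 6: 39 = 6^2 + 3; at 7: 7^2 + 3 = 52; next = 51
base 7: 51 = 7^2 + 2; at 8: 8^2 + 2 = 66; next = 65
base 8: 65 = 8^2 + 1; at 9: 9^2 + 1 = 82; next = 81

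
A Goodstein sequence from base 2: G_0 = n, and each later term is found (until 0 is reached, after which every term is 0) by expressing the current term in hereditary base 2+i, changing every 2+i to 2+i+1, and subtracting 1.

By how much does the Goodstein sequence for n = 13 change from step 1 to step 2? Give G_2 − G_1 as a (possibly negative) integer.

i=0: 13 = 2^(2 + 1) + 2^2 + 1 (b=2); 2→3: 3^(3 + 1) + 3^3 + 1 = 109; 109−1 = 108
i=1: 108 = 3^(3 + 1) + 3^3 (b=3); 3→4: 4^(4 + 1) + 4^4 = 1280; 1280−1 = 1279

1171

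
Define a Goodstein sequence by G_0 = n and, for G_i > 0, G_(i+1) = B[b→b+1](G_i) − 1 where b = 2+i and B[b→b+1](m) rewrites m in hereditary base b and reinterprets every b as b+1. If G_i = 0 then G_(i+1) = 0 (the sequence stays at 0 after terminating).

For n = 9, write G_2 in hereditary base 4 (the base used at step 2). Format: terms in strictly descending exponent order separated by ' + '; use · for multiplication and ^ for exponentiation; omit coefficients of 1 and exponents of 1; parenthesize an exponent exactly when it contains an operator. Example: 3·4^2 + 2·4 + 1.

G_0 = 9. HB_2(9) = 2^(2 + 1) + 1. Bump = 82. G_1 = 81.
G_1 = 81. HB_3(81) = 3^(3 + 1). Bump = 1024. G_2 = 1023.

3·4^4 + 3·4^3 + 3·4^2 + 3·4 + 3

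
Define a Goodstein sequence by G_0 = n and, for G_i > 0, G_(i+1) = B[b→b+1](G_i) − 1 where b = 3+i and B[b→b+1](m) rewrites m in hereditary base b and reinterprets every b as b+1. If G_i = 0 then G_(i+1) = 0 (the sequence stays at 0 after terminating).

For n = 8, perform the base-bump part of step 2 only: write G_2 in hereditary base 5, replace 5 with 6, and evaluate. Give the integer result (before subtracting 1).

i=0: 8 = 2·3 + 2 (b=3); 3→4: 2·4 + 2 = 10; 10−1 = 9
i=1: 9 = 2·4 + 1 (b=4); 4→5: 2·5 + 1 = 11; 11−1 = 10
i=2: 10 = 2·5 (b=5); 5→6: 2·6 = 12; 12−1 = 11

12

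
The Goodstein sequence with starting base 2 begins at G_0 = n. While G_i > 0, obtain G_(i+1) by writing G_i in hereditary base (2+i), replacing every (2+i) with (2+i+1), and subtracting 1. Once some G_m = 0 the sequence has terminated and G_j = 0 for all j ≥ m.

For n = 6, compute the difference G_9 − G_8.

i=0: 6 = 2^2 + 2 (b=2); 2→3: 3^3 + 3 = 30; 30−1 = 29
i=1: 29 = 3^3 + 2 (b=3); 3→4: 4^4 + 2 = 258; 258−1 = 257
i=2: 257 = 4^4 + 1 (b=4); 4→5: 5^5 + 1 = 3126; 3126−1 = 3125
i=3: 3125 = 5^5 (b=5); 5→6: 6^6 = 46656; 46656−1 = 46655
i=4: 46655 = 5·6^5 + 5·6^4 + 5·6^3 + 5·6^2 + 5·6 + 5 (b=6); 6→7: 5·7^5 + 5·7^4 + 5·7^3 + 5·7^2 + 5·7 + 5 = 98040; 98040−1 = 98039
i=5: 98039 = 5·7^5 + 5·7^4 + 5·7^3 + 5·7^2 + 5·7 + 4 (b=7); 7→8: 5·8^5 + 5·8^4 + 5·8^3 + 5·8^2 + 5·8 + 4 = 187244; 187244−1 = 187243
i=6: 187243 = 5·8^5 + 5·8^4 + 5·8^3 + 5·8^2 + 5·8 + 3 (b=8); 8→9: 5·9^5 + 5·9^4 + 5·9^3 + 5·9^2 + 5·9 + 3 = 332148; 332148−1 = 332147
i=7: 332147 = 5·9^5 + 5·9^4 + 5·9^3 + 5·9^2 + 5·9 + 2 (b=9); 9→10: 5·10^5 + 5·10^4 + 5·10^3 + 5·10^2 + 5·10 + 2 = 555552; 555552−1 = 555551
i=8: 555551 = 5·10^5 + 5·10^4 + 5·10^3 + 5·10^2 + 5·10 + 1 (b=10); 10→11: 5·11^5 + 5·11^4 + 5·11^3 + 5·11^2 + 5·11 + 1 = 885776; 885776−1 = 885775

330224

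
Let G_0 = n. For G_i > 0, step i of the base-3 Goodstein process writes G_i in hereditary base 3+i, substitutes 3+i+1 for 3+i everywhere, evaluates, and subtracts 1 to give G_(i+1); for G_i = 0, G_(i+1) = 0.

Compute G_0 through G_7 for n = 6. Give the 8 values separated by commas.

6, 7, 7, 7, 7, 7, 6, 5

base 3: 6 = 2·3; at 4: 2·4 = 8; next = 7
base 4: 7 = 4 + 3; at 5: 5 + 3 = 8; next = 7
base 5: 7 = 5 + 2; at 6: 6 + 2 = 8; next = 7
base 6: 7 = 6 + 1; at 7: 7 + 1 = 8; next = 7
base 7: 7 = 7; at 8: 8 = 8; next = 7
base 8: 7 = 7; at 9: 7 = 7; next = 6
base 9: 6 = 6; at 10: 6 = 6; next = 5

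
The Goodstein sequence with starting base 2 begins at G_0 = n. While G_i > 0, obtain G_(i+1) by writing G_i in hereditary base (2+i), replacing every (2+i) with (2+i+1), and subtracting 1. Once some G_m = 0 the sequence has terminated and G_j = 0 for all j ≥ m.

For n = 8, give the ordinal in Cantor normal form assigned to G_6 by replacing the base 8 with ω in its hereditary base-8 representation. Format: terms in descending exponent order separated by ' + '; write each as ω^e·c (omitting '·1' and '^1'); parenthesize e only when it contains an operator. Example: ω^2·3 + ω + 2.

i=0: 8 = 2^(2 + 1) (b=2); 2→3: 3^(3 + 1) = 81; 81−1 = 80
i=1: 80 = 2·3^3 + 2·3^2 + 2·3 + 2 (b=3); 3→4: 2·4^4 + 2·4^2 + 2·4 + 2 = 554; 554−1 = 553
i=2: 553 = 2·4^4 + 2·4^2 + 2·4 + 1 (b=4); 4→5: 2·5^5 + 2·5^2 + 2·5 + 1 = 6311; 6311−1 = 6310
i=3: 6310 = 2·5^5 + 2·5^2 + 2·5 (b=5); 5→6: 2·6^6 + 2·6^2 + 2·6 = 93396; 93396−1 = 93395
i=4: 93395 = 2·6^6 + 2·6^2 + 6 + 5 (b=6); 6→7: 2·7^7 + 2·7^2 + 7 + 5 = 1647196; 1647196−1 = 1647195
i=5: 1647195 = 2·7^7 + 2·7^2 + 7 + 4 (b=7); 7→8: 2·8^8 + 2·8^2 + 8 + 4 = 33554572; 33554572−1 = 33554571
i=6: 33554571 = 2·8^8 + 2·8^2 + 8 + 3 (b=8); 8→9: 2·9^9 + 2·9^2 + 9 + 3 = 774841152; 774841152−1 = 774841151

ω^ω·2 + ω^2·2 + ω + 3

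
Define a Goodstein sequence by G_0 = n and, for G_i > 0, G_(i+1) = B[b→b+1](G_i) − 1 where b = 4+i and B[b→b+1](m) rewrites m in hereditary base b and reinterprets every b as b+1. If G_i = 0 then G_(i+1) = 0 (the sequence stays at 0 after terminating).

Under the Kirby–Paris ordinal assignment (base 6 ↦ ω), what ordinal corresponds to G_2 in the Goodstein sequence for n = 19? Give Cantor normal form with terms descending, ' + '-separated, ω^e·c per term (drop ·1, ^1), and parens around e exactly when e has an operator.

G_0 = 19. HB_4(19) = 4^2 + 3. Bump = 28. G_1 = 27.
G_1 = 27. HB_5(27) = 5^2 + 2. Bump = 38. G_2 = 37.

ω^2 + 1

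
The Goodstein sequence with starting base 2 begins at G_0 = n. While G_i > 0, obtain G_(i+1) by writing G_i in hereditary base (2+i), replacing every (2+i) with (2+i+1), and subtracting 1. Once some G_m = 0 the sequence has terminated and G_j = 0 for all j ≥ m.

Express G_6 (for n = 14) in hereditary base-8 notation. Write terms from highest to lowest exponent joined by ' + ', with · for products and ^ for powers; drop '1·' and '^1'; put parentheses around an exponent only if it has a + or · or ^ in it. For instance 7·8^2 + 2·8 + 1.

8^(8 + 1) + 5·8^5 + 5·8^4 + 5·8^3 + 5·8^2 + 5·8 + 3

base 2: 14 = 2^(2 + 1) + 2^2 + 2; at 3: 3^(3 + 1) + 3^3 + 3 = 111; next = 110
base 3: 110 = 3^(3 + 1) + 3^3 + 2; at 4: 4^(4 + 1) + 4^4 + 2 = 1282; next = 1281
base 4: 1281 = 4^(4 + 1) + 4^4 + 1; at 5: 5^(5 + 1) + 5^5 + 1 = 18751; next = 18750
base 5: 18750 = 5^(5 + 1) + 5^5; at 6: 6^(6 + 1) + 6^6 = 326592; next = 326591
base 6: 326591 = 6^(6 + 1) + 5·6^5 + 5·6^4 + 5·6^3 + 5·6^2 + 5·6 + 5; at 7: 7^(7 + 1) + 5·7^5 + 5·7^4 + 5·7^3 + 5·7^2 + 5·7 + 5 = 5862841; next = 5862840
base 7: 5862840 = 7^(7 + 1) + 5·7^5 + 5·7^4 + 5·7^3 + 5·7^2 + 5·7 + 4; at 8: 8^(8 + 1) + 5·8^5 + 5·8^4 + 5·8^3 + 5·8^2 + 5·8 + 4 = 134404972; next = 134404971
base 8: 134404971 = 8^(8 + 1) + 5·8^5 + 5·8^4 + 5·8^3 + 5·8^2 + 5·8 + 3; at 9: 9^(9 + 1) + 5·9^5 + 5·9^4 + 5·9^3 + 5·9^2 + 5·9 + 3 = 3487116549; next = 3487116548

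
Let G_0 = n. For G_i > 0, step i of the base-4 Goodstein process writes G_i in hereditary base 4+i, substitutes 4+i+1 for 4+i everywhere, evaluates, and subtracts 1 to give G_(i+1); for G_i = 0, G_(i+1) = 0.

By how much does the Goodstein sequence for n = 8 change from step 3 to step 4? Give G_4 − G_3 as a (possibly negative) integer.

G_0=8  [base 4] 2·4  →[4↦5]→  2·5 = 10  −1 ⇒ G_1=9
G_1=9  [base 5] 5 + 4  →[5↦6]→  6 + 4 = 10  −1 ⇒ G_2=9
G_2=9  [base 6] 6 + 3  →[6↦7]→  7 + 3 = 10  −1 ⇒ G_3=9
G_3=9  [base 7] 7 + 2  →[7↦8]→  8 + 2 = 10  −1 ⇒ G_4=9

0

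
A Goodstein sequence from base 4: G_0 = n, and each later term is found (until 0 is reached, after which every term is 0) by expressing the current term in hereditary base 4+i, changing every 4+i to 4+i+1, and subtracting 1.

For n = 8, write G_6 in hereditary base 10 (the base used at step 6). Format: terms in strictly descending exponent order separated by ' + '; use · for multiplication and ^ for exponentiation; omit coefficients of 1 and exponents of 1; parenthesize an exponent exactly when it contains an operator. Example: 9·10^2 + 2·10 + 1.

9

step 0: 8 = 2·4; sub 5 for 4: 2·5; = 10; G_1 = 10−1 = 9
step 1: 9 = 5 + 4; sub 6 for 5: 6 + 4; = 10; G_2 = 10−1 = 9
step 2: 9 = 6 + 3; sub 7 for 6: 7 + 3; = 10; G_3 = 10−1 = 9
step 3: 9 = 7 + 2; sub 8 for 7: 8 + 2; = 10; G_4 = 10−1 = 9
step 4: 9 = 8 + 1; sub 9 for 8: 9 + 1; = 10; G_5 = 10−1 = 9
step 5: 9 = 9; sub 10 for 9: 10; = 10; G_6 = 10−1 = 9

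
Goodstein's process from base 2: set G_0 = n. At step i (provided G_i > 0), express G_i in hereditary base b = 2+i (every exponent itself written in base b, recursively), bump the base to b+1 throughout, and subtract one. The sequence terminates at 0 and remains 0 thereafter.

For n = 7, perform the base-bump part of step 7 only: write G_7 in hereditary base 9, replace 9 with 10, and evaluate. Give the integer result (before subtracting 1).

77777776

step 0: 7 = 2^2 + 2 + 1; sub 3 for 2: 3^3 + 3 + 1; = 31; G_1 = 31−1 = 30
step 1: 30 = 3^3 + 3; sub 4 for 3: 4^4 + 4; = 260; G_2 = 260−1 = 259
step 2: 259 = 4^4 + 3; sub 5 for 4: 5^5 + 3; = 3128; G_3 = 3128−1 = 3127
step 3: 3127 = 5^5 + 2; sub 6 for 5: 6^6 + 2; = 46658; G_4 = 46658−1 = 46657
step 4: 46657 = 6^6 + 1; sub 7 for 6: 7^7 + 1; = 823544; G_5 = 823544−1 = 823543
step 5: 823543 = 7^7; sub 8 for 7: 8^8; = 16777216; G_6 = 16777216−1 = 16777215
step 6: 16777215 = 7·8^7 + 7·8^6 + 7·8^5 + 7·8^4 + 7·8^3 + 7·8^2 + 7·8 + 7; sub 9 for 8: 7·9^7 + 7·9^6 + 7·9^5 + 7·9^4 + 7·9^3 + 7·9^2 + 7·9 + 7; = 37665880; G_7 = 37665880−1 = 37665879
step 7: 37665879 = 7·9^7 + 7·9^6 + 7·9^5 + 7·9^4 + 7·9^3 + 7·9^2 + 7·9 + 6; sub 10 for 9: 7·10^7 + 7·10^6 + 7·10^5 + 7·10^4 + 7·10^3 + 7·10^2 + 7·10 + 6; = 77777776; G_8 = 77777776−1 = 77777775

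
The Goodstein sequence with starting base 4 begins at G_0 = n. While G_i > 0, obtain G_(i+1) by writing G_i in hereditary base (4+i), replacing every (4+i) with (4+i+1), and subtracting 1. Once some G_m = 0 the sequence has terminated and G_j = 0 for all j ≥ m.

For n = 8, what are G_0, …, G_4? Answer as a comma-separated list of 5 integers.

8 —HB4→ 2·4 —bump→ 2·5 = 10 —(−1)→ 9
9 —HB5→ 5 + 4 —bump→ 6 + 4 = 10 —(−1)→ 9
9 —HB6→ 6 + 3 —bump→ 7 + 3 = 10 —(−1)→ 9
9 —HB7→ 7 + 2 —bump→ 8 + 2 = 10 —(−1)→ 9

8, 9, 9, 9, 9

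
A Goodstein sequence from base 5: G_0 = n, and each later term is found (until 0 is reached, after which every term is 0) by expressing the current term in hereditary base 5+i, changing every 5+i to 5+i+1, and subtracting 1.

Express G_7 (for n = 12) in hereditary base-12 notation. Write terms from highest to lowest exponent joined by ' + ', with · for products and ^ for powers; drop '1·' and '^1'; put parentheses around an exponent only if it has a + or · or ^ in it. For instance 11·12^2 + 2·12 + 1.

12 + 3

base 5: 12 = 2·5 + 2; at 6: 2·6 + 2 = 14; next = 13
base 6: 13 = 2·6 + 1; at 7: 2·7 + 1 = 15; next = 14
base 7: 14 = 2·7; at 8: 2·8 = 16; next = 15
base 8: 15 = 8 + 7; at 9: 9 + 7 = 16; next = 15
base 9: 15 = 9 + 6; at 10: 10 + 6 = 16; next = 15
base 10: 15 = 10 + 5; at 11: 11 + 5 = 16; next = 15
base 11: 15 = 11 + 4; at 12: 12 + 4 = 16; next = 15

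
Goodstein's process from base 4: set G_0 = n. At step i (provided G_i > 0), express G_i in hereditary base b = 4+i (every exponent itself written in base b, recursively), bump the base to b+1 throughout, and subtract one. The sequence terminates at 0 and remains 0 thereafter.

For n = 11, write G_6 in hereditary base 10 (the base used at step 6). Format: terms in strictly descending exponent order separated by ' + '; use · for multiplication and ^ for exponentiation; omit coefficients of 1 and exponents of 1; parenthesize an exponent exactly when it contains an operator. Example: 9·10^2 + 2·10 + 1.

10 + 5

step 0: 11 = 2·4 + 3; sub 5 for 4: 2·5 + 3; = 13; G_1 = 13−1 = 12
step 1: 12 = 2·5 + 2; sub 6 for 5: 2·6 + 2; = 14; G_2 = 14−1 = 13
step 2: 13 = 2·6 + 1; sub 7 for 6: 2·7 + 1; = 15; G_3 = 15−1 = 14
step 3: 14 = 2·7; sub 8 for 7: 2·8; = 16; G_4 = 16−1 = 15
step 4: 15 = 8 + 7; sub 9 for 8: 9 + 7; = 16; G_5 = 16−1 = 15
step 5: 15 = 9 + 6; sub 10 for 9: 10 + 6; = 16; G_6 = 16−1 = 15
step 6: 15 = 10 + 5; sub 11 for 10: 11 + 5; = 16; G_7 = 16−1 = 15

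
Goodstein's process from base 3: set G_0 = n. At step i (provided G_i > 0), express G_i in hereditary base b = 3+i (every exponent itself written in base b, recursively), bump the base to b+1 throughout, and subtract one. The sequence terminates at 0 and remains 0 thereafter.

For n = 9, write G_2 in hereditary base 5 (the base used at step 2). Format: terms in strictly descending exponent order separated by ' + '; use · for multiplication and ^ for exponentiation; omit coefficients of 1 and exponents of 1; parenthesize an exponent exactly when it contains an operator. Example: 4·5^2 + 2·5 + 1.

3·5 + 2

base 3: 9 = 3^2; at 4: 4^2 = 16; next = 15
base 4: 15 = 3·4 + 3; at 5: 3·5 + 3 = 18; next = 17
base 5: 17 = 3·5 + 2; at 6: 3·6 + 2 = 20; next = 19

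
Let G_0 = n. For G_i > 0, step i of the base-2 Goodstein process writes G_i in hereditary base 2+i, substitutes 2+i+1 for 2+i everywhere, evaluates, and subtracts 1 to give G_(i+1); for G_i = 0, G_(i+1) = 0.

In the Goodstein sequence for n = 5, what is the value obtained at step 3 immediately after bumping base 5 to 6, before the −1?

776

[0] 5 ≡ 2^2 + 1 (base 2). Lift 3: 28. −1: 27.
[1] 27 ≡ 3^3 (base 3). Lift 4: 256. −1: 255.
[2] 255 ≡ 3·4^3 + 3·4^2 + 3·4 + 3 (base 4). Lift 5: 468. −1: 467.
[3] 467 ≡ 3·5^3 + 3·5^2 + 3·5 + 2 (base 5). Lift 6: 776. −1: 775.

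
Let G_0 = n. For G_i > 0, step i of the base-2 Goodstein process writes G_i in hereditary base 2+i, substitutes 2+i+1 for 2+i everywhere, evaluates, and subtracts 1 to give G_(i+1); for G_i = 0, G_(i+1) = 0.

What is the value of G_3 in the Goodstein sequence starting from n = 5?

467

base 2: 5 = 2^2 + 1; at 3: 3^3 + 1 = 28; next = 27
base 3: 27 = 3^3; at 4: 4^4 = 256; next = 255
base 4: 255 = 3·4^3 + 3·4^2 + 3·4 + 3; at 5: 3·5^3 + 3·5^2 + 3·5 + 3 = 468; next = 467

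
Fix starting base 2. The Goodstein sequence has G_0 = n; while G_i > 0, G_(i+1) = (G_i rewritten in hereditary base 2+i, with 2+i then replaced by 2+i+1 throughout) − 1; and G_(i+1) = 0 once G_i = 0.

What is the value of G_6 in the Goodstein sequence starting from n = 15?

G_0=15  [base 2] 2^(2 + 1) + 2^2 + 2 + 1  →[2↦3]→  3^(3 + 1) + 3^3 + 3 + 1 = 112  −1 ⇒ G_1=111
G_1=111  [base 3] 3^(3 + 1) + 3^3 + 3  →[3↦4]→  4^(4 + 1) + 4^4 + 4 = 1284  −1 ⇒ G_2=1283
G_2=1283  [base 4] 4^(4 + 1) + 4^4 + 3  →[4↦5]→  5^(5 + 1) + 5^5 + 3 = 18753  −1 ⇒ G_3=18752
G_3=18752  [base 5] 5^(5 + 1) + 5^5 + 2  →[5↦6]→  6^(6 + 1) + 6^6 + 2 = 326594  −1 ⇒ G_4=326593
G_4=326593  [base 6] 6^(6 + 1) + 6^6 + 1  →[6↦7]→  7^(7 + 1) + 7^7 + 1 = 6588345  −1 ⇒ G_5=6588344
G_5=6588344  [base 7] 7^(7 + 1) + 7^7  →[7↦8]→  8^(8 + 1) + 8^8 = 150994944  −1 ⇒ G_6=150994943

150994943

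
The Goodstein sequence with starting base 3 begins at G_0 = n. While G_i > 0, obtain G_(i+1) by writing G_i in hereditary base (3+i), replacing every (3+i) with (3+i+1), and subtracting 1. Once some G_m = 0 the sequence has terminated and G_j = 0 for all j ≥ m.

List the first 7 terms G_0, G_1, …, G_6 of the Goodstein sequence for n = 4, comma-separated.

step 0: 4 = 3 + 1; sub 4 for 3: 4 + 1; = 5; G_1 = 5−1 = 4
step 1: 4 = 4; sub 5 for 4: 5; = 5; G_2 = 5−1 = 4
step 2: 4 = 4; sub 6 for 5: 4; = 4; G_3 = 4−1 = 3
step 3: 3 = 3; sub 7 for 6: 3; = 3; G_4 = 3−1 = 2
step 4: 2 = 2; sub 8 for 7: 2; = 2; G_5 = 2−1 = 1
step 5: 1 = 1; sub 9 for 8: 1; = 1; G_6 = 1−1 = 0

4, 4, 4, 3, 2, 1, 0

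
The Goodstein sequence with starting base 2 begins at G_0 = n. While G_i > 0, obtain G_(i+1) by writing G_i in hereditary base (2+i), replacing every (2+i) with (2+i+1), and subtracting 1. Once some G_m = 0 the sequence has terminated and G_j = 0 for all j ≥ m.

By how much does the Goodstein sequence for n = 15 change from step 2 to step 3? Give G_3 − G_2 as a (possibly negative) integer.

17469

[0] 15 ≡ 2^(2 + 1) + 2^2 + 2 + 1 (base 2). Lift 3: 112. −1: 111.
[1] 111 ≡ 3^(3 + 1) + 3^3 + 3 (base 3). Lift 4: 1284. −1: 1283.
[2] 1283 ≡ 4^(4 + 1) + 4^4 + 3 (base 4). Lift 5: 18753. −1: 18752.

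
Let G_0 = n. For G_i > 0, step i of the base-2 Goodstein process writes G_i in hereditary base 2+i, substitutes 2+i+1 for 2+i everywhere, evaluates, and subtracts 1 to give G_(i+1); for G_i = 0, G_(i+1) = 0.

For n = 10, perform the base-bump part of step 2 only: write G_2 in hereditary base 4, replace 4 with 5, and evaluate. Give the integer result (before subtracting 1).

10 —HB2→ 2^(2 + 1) + 2 —bump→ 3^(3 + 1) + 3 = 84 —(−1)→ 83
83 —HB3→ 3^(3 + 1) + 2 —bump→ 4^(4 + 1) + 2 = 1026 —(−1)→ 1025

15626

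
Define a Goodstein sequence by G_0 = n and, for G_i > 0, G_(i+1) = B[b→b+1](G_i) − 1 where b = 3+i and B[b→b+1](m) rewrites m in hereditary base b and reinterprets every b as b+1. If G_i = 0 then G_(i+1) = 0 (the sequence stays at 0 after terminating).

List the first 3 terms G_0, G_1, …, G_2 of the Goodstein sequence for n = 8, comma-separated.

i=0: 8 = 2·3 + 2 (b=3); 3→4: 2·4 + 2 = 10; 10−1 = 9
i=1: 9 = 2·4 + 1 (b=4); 4→5: 2·5 + 1 = 11; 11−1 = 10

8, 9, 10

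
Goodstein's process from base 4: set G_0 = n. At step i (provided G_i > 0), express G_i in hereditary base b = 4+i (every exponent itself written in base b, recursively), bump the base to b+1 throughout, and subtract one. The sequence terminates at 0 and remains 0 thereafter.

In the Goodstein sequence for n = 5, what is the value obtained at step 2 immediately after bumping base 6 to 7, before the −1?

5

step 0: 5 = 4 + 1; sub 5 for 4: 5 + 1; = 6; G_1 = 6−1 = 5
step 1: 5 = 5; sub 6 for 5: 6; = 6; G_2 = 6−1 = 5
step 2: 5 = 5; sub 7 for 6: 5; = 5; G_3 = 5−1 = 4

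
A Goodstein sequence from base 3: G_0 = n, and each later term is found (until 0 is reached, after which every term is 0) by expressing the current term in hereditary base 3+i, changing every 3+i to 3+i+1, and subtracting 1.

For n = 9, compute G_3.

19

base 3: 9 = 3^2; at 4: 4^2 = 16; next = 15
base 4: 15 = 3·4 + 3; at 5: 3·5 + 3 = 18; next = 17
base 5: 17 = 3·5 + 2; at 6: 3·6 + 2 = 20; next = 19
base 6: 19 = 3·6 + 1; at 7: 3·7 + 1 = 22; next = 21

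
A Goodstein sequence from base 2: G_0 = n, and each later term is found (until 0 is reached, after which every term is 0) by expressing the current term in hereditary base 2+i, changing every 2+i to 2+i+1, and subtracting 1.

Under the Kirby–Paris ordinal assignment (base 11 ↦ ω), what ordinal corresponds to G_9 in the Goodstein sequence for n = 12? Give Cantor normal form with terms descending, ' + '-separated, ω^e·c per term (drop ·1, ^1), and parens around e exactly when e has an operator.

[0] 12 ≡ 2^(2 + 1) + 2^2 (base 2). Lift 3: 108. −1: 107.
[1] 107 ≡ 3^(3 + 1) + 2·3^2 + 2·3 + 2 (base 3). Lift 4: 1066. −1: 1065.
[2] 1065 ≡ 4^(4 + 1) + 2·4^2 + 2·4 + 1 (base 4). Lift 5: 15686. −1: 15685.
[3] 15685 ≡ 5^(5 + 1) + 2·5^2 + 2·5 (base 5). Lift 6: 280020. −1: 280019.
[4] 280019 ≡ 6^(6 + 1) + 2·6^2 + 6 + 5 (base 6). Lift 7: 5764911. −1: 5764910.
[5] 5764910 ≡ 7^(7 + 1) + 2·7^2 + 7 + 4 (base 7). Lift 8: 134217868. −1: 134217867.
[6] 134217867 ≡ 8^(8 + 1) + 2·8^2 + 8 + 3 (base 8). Lift 9: 3486784575. −1: 3486784574.
[7] 3486784574 ≡ 9^(9 + 1) + 2·9^2 + 9 + 2 (base 9). Lift 10: 100000000212. −1: 100000000211.
[8] 100000000211 ≡ 10^(10 + 1) + 2·10^2 + 10 + 1 (base 10). Lift 11: 3138428376975. −1: 3138428376974.

ω^(ω + 1) + ω^2·2 + ω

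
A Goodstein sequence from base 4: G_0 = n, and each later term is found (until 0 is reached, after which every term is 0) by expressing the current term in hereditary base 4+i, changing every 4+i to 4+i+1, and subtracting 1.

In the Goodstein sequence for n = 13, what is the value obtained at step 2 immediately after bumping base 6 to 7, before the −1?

19

13 —HB4→ 3·4 + 1 —bump→ 3·5 + 1 = 16 —(−1)→ 15
15 —HB5→ 3·5 —bump→ 3·6 = 18 —(−1)→ 17
17 —HB6→ 2·6 + 5 —bump→ 2·7 + 5 = 19 —(−1)→ 18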